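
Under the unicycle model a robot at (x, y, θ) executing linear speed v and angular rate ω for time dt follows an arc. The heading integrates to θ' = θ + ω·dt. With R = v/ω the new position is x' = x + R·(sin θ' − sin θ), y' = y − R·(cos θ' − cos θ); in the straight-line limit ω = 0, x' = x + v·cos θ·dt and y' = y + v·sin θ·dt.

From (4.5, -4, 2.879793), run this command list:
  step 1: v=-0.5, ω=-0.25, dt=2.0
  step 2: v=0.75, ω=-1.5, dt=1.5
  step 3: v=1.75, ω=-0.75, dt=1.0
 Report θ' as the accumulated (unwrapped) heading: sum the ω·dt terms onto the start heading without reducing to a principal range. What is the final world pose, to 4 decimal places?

(7.3014, -4.0420, -0.6202)

step 1: θ'=2.3798 (R=2.0000) → pose (5.3628, -4.4847, 2.3798)
step 2: θ'=0.1298 (R=-0.5000) → pose (5.6432, -3.6271, 0.1298)
step 3: θ'=-0.6202 (R=-2.3333) → pose (7.3014, -4.0420, -0.6202)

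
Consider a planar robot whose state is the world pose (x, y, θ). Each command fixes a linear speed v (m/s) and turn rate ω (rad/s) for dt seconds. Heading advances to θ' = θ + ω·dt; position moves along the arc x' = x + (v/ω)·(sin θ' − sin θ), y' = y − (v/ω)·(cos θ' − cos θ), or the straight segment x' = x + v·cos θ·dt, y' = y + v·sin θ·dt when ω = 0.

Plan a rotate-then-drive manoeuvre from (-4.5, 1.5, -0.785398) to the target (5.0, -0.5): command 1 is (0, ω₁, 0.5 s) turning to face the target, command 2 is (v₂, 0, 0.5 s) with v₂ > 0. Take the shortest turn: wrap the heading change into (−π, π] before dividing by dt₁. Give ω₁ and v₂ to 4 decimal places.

heading to target = atan2(-0.5−1.5, 5−-4.5) = -0.2075
Δθ = wrap(-0.2075 − -0.7854) = 0.5779; ω₁ = Δθ/dt₁ = 1.1558
distance = √((5−-4.5)² + (-0.5−1.5)²) = 9.7082; v₂ = distance/dt₂ = 19.4165

ω₁ = 1.1558, v₂ = 19.4165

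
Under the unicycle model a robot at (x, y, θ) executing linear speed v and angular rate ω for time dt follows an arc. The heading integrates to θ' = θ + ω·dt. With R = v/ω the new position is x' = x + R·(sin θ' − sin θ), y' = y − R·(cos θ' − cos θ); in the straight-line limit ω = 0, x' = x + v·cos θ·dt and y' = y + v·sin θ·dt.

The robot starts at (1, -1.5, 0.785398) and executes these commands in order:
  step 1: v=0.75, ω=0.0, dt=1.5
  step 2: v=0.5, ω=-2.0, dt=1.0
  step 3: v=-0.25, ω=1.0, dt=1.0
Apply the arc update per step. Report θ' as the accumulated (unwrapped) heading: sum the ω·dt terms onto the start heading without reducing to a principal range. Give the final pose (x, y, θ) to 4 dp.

step 1: θ'=0.7854 (straight) → pose (1.7955, -0.7045, 0.7854)
step 2: θ'=-1.2146 (R=-0.2500) → pose (2.2066, -0.7941, -1.2146)
step 3: θ'=-0.2146 (R=-0.2500) → pose (2.0255, -0.6370, -0.2146)

(2.0255, -0.6370, -0.2146)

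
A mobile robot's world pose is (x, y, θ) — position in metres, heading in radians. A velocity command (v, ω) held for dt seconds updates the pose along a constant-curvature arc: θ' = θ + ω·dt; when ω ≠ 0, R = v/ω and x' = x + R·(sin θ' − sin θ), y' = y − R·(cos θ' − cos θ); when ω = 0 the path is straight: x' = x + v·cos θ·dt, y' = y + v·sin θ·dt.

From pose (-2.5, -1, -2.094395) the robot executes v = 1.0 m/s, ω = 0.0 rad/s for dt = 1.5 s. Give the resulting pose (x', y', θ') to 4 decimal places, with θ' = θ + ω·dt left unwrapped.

θ' = -2.0944 + 0.0·1.5 = -2.0944
ω = 0 → straight: x' = -2.5 + 1.0·cos(-2.0944)·1.5 = -3.2500
y' = -1 + 1.0·sin(-2.0944)·1.5 = -2.2990

(-3.2500, -2.2990, -2.0944)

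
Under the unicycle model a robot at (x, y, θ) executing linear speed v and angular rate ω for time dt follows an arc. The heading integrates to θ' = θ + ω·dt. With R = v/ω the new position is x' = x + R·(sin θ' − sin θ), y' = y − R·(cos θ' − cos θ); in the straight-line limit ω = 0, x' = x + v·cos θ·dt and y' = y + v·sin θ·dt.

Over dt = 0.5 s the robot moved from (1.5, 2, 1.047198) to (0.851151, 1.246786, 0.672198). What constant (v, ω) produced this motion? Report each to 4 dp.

v = -2.0000, ω = -0.7500

Δθ = 0.672198 − 1.047198 = -0.375000
ω = Δθ/dt = -0.375000/0.5 = -0.7500
R = −Δy/(cos θ' − cos θ) = 2.6667
v = R·ω = 2.6667·-0.7500 = -2.0000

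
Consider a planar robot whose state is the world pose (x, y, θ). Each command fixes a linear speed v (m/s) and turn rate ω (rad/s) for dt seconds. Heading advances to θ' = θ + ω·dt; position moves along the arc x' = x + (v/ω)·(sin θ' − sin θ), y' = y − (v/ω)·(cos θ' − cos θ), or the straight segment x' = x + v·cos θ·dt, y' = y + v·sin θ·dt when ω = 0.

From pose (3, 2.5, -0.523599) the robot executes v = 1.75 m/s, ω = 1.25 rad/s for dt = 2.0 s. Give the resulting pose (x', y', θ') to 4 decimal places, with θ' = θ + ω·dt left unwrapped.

θ' = -0.5236 + 1.25·2.0 = 1.9764
R = v/ω = 1.75/1.25 = 1.4000
x' = 3 + 1.4000·(sin 1.9764 − sin -0.5236) = 4.9864
y' = 2.5 − 1.4000·(cos 1.9764 − cos -0.5236) = 4.2648

(4.9864, 4.2648, 1.9764)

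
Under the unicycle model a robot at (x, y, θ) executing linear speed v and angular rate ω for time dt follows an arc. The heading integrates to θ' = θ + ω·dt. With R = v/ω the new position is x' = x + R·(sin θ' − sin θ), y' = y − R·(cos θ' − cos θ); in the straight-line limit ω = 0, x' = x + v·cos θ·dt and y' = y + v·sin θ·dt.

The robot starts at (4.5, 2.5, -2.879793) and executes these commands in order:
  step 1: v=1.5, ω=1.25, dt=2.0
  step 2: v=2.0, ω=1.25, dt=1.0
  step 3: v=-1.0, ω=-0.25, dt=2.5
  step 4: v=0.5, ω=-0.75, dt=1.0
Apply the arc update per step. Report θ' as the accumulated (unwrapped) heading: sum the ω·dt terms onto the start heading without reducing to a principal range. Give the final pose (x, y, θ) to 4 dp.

step 1: θ'=-0.3798 (R=1.2000) → pose (4.3657, 0.2264, -0.3798)
step 2: θ'=0.8702 (R=1.6000) → pose (6.1820, 0.6809, 0.8702)
step 3: θ'=0.2452 (R=4.0000) → pose (4.0952, -0.6208, 0.2452)
step 4: θ'=-0.5048 (R=-0.6667) → pose (4.5794, -0.6840, -0.5048)

(4.5794, -0.6840, -0.5048)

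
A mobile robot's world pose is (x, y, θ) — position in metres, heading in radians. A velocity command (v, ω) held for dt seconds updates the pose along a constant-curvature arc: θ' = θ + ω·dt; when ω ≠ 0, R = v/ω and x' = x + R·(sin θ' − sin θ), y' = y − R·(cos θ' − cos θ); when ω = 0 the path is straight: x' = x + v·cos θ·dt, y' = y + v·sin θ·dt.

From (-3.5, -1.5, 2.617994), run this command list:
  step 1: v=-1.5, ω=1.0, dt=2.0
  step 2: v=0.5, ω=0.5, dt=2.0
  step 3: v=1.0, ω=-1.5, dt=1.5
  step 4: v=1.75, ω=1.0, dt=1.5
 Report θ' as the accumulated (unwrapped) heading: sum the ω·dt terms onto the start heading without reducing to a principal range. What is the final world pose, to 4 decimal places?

step 1: θ'=4.6180 (R=-1.5000) → pose (-1.2567, -0.3423, 4.6180)
step 2: θ'=5.6180 (R=1.0000) → pose (-0.8783, -1.2234, 5.6180)
step 3: θ'=3.3680 (R=-0.6667) → pose (-1.1402, -2.3976, 3.3680)
step 4: θ'=4.8680 (R=1.7500) → pose (-2.4762, -4.3741, 4.8680)

(-2.4762, -4.3741, 4.8680)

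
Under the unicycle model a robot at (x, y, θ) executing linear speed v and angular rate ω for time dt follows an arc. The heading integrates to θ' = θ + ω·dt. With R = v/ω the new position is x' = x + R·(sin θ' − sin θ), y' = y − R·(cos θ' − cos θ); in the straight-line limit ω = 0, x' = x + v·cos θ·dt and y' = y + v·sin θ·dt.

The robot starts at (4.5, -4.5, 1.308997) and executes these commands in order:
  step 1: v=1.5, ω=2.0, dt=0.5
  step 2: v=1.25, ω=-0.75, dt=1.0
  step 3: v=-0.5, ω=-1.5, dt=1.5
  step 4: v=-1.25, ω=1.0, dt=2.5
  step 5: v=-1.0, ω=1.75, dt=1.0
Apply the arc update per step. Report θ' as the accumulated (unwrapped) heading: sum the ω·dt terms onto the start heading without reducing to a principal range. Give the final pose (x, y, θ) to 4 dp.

(2.1264, -4.5586, 3.5590)

step 1: θ'=2.3090 (R=0.7500) → pose (4.3303, -3.8012, 2.3090)
step 2: θ'=1.5590 (R=-1.6667) → pose (3.8966, -2.6599, 1.5590)
step 3: θ'=-0.6910 (R=0.3333) → pose (3.3508, -2.9128, -0.6910)
step 4: θ'=1.8090 (R=-1.2500) → pose (1.3395, -4.1710, 1.8090)
step 5: θ'=3.5590 (R=-0.5714) → pose (2.1264, -4.5586, 3.5590)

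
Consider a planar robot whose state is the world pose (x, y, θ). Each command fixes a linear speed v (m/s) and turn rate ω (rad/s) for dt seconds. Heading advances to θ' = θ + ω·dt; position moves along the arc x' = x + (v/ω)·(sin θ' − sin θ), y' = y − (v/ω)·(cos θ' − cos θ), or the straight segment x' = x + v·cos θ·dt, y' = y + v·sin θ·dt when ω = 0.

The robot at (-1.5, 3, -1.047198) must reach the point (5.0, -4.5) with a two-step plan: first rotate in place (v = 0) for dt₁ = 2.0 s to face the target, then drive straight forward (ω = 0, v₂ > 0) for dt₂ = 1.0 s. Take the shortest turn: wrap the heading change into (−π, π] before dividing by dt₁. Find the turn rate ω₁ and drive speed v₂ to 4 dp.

ω₁ = 0.0952, v₂ = 9.9247

heading to target = atan2(-4.5−3, 5−-1.5) = -0.8567
Δθ = wrap(-0.8567 − -1.0472) = 0.1905; ω₁ = Δθ/dt₁ = 0.0952
distance = √((5−-1.5)² + (-4.5−3)²) = 9.9247; v₂ = distance/dt₂ = 9.9247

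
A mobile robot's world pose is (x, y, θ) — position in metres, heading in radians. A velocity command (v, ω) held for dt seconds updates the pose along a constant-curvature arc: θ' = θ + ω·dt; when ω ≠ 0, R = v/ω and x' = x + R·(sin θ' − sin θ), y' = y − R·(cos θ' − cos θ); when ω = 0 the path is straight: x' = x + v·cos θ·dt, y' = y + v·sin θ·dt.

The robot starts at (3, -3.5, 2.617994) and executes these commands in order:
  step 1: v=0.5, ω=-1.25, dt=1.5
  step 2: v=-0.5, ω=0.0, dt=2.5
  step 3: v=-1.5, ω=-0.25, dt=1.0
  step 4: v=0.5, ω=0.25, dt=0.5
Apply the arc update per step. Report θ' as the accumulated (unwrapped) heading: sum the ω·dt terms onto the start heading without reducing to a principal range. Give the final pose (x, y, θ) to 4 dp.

step 1: θ'=0.7430 (R=-0.4000) → pose (2.9294, -2.8590, 0.7430)
step 2: θ'=0.7430 (straight) → pose (2.0088, -3.7046, 0.7430)
step 3: θ'=0.4930 (R=6.0000) → pose (0.7895, -4.5715, 0.4930)
step 4: θ'=0.6180 (R=2.0000) → pose (1.0017, -4.4397, 0.6180)

(1.0017, -4.4397, 0.6180)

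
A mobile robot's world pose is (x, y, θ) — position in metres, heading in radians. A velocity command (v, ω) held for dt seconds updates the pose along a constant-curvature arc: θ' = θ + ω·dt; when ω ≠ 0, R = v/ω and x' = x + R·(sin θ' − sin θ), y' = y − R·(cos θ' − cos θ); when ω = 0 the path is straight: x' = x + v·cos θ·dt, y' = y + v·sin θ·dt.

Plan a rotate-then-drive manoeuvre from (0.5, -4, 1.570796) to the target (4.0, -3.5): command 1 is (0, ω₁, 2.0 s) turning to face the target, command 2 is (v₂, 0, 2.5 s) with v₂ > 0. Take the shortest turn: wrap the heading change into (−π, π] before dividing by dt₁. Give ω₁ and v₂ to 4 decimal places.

heading to target = atan2(-3.5−-4, 4−0.5) = 0.1419
Δθ = wrap(0.1419 − 1.5708) = -1.4289; ω₁ = Δθ/dt₁ = -0.7144
distance = √((4−0.5)² + (-3.5−-4)²) = 3.5355; v₂ = distance/dt₂ = 1.4142

ω₁ = -0.7144, v₂ = 1.4142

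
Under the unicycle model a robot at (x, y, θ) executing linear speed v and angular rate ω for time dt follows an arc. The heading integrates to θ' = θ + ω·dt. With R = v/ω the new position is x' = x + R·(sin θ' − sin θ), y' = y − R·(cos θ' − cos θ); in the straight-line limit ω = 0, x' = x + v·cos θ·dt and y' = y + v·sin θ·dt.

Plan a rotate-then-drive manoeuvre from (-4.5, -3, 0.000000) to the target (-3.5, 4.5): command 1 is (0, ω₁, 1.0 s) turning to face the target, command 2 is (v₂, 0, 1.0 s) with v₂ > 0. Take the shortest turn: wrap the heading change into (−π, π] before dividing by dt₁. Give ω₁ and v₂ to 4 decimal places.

heading to target = atan2(4.5−-3, -3.5−-4.5) = 1.4382
Δθ = wrap(1.4382 − 0.0000) = 1.4382; ω₁ = Δθ/dt₁ = 1.4382
distance = √((-3.5−-4.5)² + (4.5−-3)²) = 7.5664; v₂ = distance/dt₂ = 7.5664

ω₁ = 1.4382, v₂ = 7.5664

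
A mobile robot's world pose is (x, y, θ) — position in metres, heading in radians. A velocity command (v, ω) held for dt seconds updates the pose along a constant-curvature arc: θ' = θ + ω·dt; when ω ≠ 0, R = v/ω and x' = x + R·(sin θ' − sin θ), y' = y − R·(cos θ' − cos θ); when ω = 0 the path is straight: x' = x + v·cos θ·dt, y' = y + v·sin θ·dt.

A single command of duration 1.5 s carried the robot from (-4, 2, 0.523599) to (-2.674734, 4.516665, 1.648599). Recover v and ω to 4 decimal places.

v = 2.0000, ω = 0.7500

Δθ = 1.648599 − 0.523599 = 1.125000
ω = Δθ/dt = 1.125000/1.5 = 0.7500
R = −Δy/(cos θ' − cos θ) = 2.6667
v = R·ω = 2.6667·0.7500 = 2.0000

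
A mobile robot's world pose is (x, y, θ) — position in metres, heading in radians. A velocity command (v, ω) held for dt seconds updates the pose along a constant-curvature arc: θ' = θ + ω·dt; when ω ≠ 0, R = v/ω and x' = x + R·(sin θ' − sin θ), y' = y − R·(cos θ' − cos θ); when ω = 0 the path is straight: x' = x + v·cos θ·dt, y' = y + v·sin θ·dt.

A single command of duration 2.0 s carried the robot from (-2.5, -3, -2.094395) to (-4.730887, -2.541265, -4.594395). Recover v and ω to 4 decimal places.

v = 1.5000, ω = -1.2500

Δθ = -4.594395 − -2.094395 = -2.500000
ω = Δθ/dt = -2.500000/2.0 = -1.2500
R = Δx/(sin θ' − sin θ) = -1.2000
v = R·ω = -1.2000·-1.2500 = 1.5000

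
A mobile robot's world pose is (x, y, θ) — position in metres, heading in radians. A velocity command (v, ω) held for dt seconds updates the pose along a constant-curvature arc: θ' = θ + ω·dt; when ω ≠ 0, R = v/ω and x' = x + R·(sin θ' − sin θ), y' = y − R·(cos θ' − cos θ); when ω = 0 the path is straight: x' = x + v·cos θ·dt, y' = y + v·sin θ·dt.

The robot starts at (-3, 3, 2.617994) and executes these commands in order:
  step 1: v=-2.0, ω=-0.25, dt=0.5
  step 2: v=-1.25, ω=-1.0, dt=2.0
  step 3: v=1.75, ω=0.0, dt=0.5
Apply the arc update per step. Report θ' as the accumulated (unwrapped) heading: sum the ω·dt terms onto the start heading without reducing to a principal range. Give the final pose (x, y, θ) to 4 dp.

(-1.5601, 0.7640, 0.4930)

step 1: θ'=2.4930 (R=8.0000) → pose (-2.1674, 2.4472, 2.4930)
step 2: θ'=0.4930 (R=1.2500) → pose (-2.3309, 0.3499, 0.4930)
step 3: θ'=0.4930 (straight) → pose (-1.5601, 0.7640, 0.4930)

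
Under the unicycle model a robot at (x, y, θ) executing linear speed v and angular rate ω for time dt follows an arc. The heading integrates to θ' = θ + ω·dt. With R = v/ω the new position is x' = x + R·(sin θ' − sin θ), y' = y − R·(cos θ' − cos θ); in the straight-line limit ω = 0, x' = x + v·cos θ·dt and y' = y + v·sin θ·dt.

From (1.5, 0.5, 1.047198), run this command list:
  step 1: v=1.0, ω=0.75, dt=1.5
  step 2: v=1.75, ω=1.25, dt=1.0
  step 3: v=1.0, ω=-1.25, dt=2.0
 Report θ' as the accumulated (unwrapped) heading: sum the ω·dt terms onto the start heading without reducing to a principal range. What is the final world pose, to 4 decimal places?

step 1: θ'=2.1722 (R=1.3333) → pose (1.4447, 1.9211, 2.1722)
step 2: θ'=3.4222 (R=1.4000) → pose (-0.0974, 2.4742, 3.4222)
step 3: θ'=0.9222 (R=-0.8000) → pose (-0.9565, 3.7262, 0.9222)

(-0.9565, 3.7262, 0.9222)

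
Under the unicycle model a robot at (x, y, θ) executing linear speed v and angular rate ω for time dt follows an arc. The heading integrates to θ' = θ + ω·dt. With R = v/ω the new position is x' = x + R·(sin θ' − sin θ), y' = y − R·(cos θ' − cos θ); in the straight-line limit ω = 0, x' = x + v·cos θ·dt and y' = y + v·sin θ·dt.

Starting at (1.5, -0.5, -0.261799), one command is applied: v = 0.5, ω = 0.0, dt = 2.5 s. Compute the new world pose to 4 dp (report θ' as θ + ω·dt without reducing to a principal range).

(2.7074, -0.8235, -0.2618)

θ' = -0.2618 + 0.0·2.5 = -0.2618
ω = 0 → straight: x' = 1.5 + 0.5·cos(-0.2618)·2.5 = 2.7074
y' = -0.5 + 0.5·sin(-0.2618)·2.5 = -0.8235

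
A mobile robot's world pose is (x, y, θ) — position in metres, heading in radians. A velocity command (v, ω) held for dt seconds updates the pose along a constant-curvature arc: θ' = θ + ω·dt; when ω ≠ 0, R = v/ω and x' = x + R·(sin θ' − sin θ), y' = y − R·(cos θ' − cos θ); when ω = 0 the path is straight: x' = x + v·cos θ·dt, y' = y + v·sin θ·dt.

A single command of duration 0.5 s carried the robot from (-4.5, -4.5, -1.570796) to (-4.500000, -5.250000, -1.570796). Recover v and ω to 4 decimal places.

Δθ = -1.570796 − -1.570796 = 0.000000
ω = Δθ/dt = 0.000000/0.5 = 0.0000
ω = 0 → v = (Δx·cos θ + Δy·sin θ)/dt = 1.5000

v = 1.5000, ω = 0.0000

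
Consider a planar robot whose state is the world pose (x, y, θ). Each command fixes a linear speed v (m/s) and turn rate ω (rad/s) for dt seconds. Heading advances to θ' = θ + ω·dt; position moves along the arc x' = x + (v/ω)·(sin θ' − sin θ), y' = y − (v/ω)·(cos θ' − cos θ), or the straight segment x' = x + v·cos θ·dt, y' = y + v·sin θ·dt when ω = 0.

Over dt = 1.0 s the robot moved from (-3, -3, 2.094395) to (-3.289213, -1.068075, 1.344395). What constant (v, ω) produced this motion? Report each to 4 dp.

v = 2.0000, ω = -0.7500

Δθ = 1.344395 − 2.094395 = -0.750000
ω = Δθ/dt = -0.750000/1.0 = -0.7500
R = −Δy/(cos θ' − cos θ) = -2.6667
v = R·ω = -2.6667·-0.7500 = 2.0000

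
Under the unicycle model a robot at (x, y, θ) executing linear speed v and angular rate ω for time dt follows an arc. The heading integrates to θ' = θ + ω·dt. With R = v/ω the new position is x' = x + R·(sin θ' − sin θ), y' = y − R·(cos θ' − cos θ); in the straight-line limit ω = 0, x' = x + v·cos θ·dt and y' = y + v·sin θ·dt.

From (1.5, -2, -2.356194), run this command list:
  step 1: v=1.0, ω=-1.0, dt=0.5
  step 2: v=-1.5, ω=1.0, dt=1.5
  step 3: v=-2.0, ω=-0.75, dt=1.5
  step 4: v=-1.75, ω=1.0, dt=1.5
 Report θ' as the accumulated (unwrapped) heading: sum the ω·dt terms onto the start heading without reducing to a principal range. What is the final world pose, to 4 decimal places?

step 1: θ'=-2.8562 (R=-1.0000) → pose (1.0744, -2.2524, -2.8562)
step 2: θ'=-1.3562 (R=-1.5000) → pose (2.1177, -0.4937, -1.3562)
step 3: θ'=-2.4812 (R=2.6667) → pose (3.0874, 2.1802, -2.4812)
step 4: θ'=-0.9812 (R=-1.7500) → pose (3.4684, 4.5353, -0.9812)

(3.4684, 4.5353, -0.9812)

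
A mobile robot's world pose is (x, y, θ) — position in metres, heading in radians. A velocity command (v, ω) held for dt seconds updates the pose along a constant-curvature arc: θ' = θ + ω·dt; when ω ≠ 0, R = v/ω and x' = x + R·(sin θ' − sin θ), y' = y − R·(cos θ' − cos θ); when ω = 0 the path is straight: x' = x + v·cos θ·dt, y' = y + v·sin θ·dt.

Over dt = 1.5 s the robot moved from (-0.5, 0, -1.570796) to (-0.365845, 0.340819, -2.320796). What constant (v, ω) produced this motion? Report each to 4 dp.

Δθ = -2.320796 − -1.570796 = -0.750000
ω = Δθ/dt = -0.750000/1.5 = -0.5000
R = −Δy/(cos θ' − cos θ) = 0.5000
v = R·ω = 0.5000·-0.5000 = -0.2500

v = -0.2500, ω = -0.5000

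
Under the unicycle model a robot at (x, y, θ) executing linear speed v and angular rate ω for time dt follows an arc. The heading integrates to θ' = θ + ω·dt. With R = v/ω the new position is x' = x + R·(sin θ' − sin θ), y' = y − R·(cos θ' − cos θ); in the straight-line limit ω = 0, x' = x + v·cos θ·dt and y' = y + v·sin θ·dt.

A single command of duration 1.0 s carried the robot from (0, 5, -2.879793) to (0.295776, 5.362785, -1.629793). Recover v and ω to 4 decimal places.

Δθ = -1.629793 − -2.879793 = 1.250000
ω = Δθ/dt = 1.250000/1.0 = 1.2500
R = −Δy/(cos θ' − cos θ) = -0.4000
v = R·ω = -0.4000·1.2500 = -0.5000

v = -0.5000, ω = 1.2500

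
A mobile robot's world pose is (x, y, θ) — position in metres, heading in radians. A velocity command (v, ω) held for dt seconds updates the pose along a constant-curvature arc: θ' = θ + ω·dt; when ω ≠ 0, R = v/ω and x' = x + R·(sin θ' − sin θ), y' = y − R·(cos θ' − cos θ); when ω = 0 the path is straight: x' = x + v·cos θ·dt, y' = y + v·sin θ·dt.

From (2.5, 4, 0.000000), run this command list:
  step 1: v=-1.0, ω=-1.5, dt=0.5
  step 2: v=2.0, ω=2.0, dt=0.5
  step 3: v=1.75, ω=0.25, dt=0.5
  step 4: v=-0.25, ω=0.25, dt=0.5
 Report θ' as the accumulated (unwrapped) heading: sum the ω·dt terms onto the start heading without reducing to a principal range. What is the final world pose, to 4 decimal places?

step 1: θ'=-0.7500 (R=0.6667) → pose (2.0456, 4.1789, -0.7500)
step 2: θ'=0.2500 (R=1.0000) → pose (2.9746, 3.9417, 0.2500)
step 3: θ'=0.3750 (R=7.0000) → pose (3.8067, 4.2105, 0.3750)
step 4: θ'=0.5000 (R=-1.0000) → pose (3.6935, 4.1576, 0.5000)

(3.6935, 4.1576, 0.5000)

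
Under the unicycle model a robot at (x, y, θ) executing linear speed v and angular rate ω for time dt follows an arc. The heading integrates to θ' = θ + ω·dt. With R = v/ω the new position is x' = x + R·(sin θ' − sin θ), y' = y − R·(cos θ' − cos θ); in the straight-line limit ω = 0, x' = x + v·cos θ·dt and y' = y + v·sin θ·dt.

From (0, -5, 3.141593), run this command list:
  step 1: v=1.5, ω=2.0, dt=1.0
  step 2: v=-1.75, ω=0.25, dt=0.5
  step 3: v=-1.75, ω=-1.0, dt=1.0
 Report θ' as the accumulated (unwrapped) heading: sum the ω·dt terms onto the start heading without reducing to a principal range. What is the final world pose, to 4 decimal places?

step 1: θ'=5.1416 (R=0.7500) → pose (-0.6820, -6.0621, 5.1416)
step 2: θ'=5.2666 (R=-7.0000) → pose (-1.0948, -5.2913, 5.2666)
step 3: θ'=4.2666 (R=1.7500) → pose (-1.1857, -3.6157, 4.2666)

(-1.1857, -3.6157, 4.2666)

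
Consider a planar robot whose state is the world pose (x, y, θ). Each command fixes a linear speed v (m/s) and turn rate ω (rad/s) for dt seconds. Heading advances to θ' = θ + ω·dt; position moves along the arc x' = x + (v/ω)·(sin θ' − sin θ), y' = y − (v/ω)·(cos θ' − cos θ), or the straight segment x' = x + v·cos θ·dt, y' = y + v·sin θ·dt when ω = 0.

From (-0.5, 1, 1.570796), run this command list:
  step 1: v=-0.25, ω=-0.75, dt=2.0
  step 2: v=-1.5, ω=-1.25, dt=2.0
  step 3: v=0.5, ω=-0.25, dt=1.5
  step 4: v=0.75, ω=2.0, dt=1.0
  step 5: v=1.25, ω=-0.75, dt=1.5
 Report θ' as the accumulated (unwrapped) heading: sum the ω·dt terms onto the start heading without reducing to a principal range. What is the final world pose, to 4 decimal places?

step 1: θ'=0.0708 (R=0.3333) → pose (-0.8098, 0.6675, 0.0708)
step 2: θ'=-2.4292 (R=1.2000) → pose (-1.6790, 2.7727, -2.4292)
step 3: θ'=-2.8042 (R=-2.0000) → pose (-2.3242, 2.3990, -2.8042)
step 4: θ'=-0.8042 (R=0.3750) → pose (-2.4702, 1.7850, -0.8042)
step 5: θ'=-1.9292 (R=-1.6667) → pose (-2.1099, 0.0442, -1.9292)

(-2.1099, 0.0442, -1.9292)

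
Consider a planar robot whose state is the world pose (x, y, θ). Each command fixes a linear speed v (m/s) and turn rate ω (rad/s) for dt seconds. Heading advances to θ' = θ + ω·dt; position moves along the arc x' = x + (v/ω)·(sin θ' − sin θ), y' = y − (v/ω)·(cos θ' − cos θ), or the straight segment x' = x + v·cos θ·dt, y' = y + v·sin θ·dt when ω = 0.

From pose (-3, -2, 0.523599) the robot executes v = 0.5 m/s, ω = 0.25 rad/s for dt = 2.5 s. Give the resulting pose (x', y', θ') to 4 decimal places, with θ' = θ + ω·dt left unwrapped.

(-2.1756, -1.0875, 1.1486)

θ' = 0.5236 + 0.25·2.5 = 1.1486
R = v/ω = 0.5/0.25 = 2.0000
x' = -3 + 2.0000·(sin 1.1486 − sin 0.5236) = -2.1756
y' = -2 − 2.0000·(cos 1.1486 − cos 0.5236) = -1.0875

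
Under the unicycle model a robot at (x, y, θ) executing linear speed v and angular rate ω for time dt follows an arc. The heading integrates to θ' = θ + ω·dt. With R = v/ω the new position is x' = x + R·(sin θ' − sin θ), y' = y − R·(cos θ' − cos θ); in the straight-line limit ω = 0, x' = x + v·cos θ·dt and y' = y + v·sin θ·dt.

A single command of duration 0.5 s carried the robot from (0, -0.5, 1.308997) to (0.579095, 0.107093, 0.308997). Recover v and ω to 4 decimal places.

v = 1.7500, ω = -2.0000

Δθ = 0.308997 − 1.308997 = -1.000000
ω = Δθ/dt = -1.000000/0.5 = -2.0000
R = −Δy/(cos θ' − cos θ) = -0.8750
v = R·ω = -0.8750·-2.0000 = 1.7500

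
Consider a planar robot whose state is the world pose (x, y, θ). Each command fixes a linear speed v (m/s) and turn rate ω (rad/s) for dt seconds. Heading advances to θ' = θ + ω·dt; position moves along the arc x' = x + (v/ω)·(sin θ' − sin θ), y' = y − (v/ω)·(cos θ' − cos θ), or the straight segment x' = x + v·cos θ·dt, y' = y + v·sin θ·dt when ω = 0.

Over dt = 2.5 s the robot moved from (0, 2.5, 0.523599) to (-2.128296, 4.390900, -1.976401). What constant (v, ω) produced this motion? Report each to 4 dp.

v = -1.5000, ω = -1.0000

Δθ = -1.976401 − 0.523599 = -2.500000
ω = Δθ/dt = -2.500000/2.5 = -1.0000
R = Δx/(sin θ' − sin θ) = 1.5000
v = R·ω = 1.5000·-1.0000 = -1.5000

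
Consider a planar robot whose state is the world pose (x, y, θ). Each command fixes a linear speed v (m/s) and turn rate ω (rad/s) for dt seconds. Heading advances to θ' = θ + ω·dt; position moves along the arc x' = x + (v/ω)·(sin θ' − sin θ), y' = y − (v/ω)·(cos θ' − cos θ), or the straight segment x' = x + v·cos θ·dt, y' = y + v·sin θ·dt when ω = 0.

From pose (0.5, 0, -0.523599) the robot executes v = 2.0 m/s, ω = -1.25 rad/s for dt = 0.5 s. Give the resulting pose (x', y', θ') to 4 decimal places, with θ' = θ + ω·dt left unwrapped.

θ' = -0.5236 + -1.25·0.5 = -1.1486
R = v/ω = 2.0/-1.25 = -1.6000
x' = 0.5 + -1.6000·(sin -1.1486 − sin -0.5236) = 1.1595
y' = 0 − -1.6000·(cos -1.1486 − cos -0.5236) = -0.7300

(1.1595, -0.7300, -1.1486)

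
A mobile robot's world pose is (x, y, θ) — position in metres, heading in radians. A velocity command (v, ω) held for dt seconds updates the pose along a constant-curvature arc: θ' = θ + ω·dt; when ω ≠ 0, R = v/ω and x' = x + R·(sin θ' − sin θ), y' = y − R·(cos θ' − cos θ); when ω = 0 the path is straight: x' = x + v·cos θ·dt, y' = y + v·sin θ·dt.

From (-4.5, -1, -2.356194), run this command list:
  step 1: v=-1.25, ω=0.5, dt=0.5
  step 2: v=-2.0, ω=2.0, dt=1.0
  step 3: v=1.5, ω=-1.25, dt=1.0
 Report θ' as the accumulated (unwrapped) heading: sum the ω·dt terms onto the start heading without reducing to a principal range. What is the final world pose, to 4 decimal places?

step 1: θ'=-2.1062 (R=-2.5000) → pose (-4.1176, -0.5077, -2.1062)
step 2: θ'=-0.1062 (R=-1.0000) → pose (-4.8717, 0.9969, -0.1062)
step 3: θ'=-1.3562 (R=-1.2000) → pose (-3.8264, 0.0592, -1.3562)

(-3.8264, 0.0592, -1.3562)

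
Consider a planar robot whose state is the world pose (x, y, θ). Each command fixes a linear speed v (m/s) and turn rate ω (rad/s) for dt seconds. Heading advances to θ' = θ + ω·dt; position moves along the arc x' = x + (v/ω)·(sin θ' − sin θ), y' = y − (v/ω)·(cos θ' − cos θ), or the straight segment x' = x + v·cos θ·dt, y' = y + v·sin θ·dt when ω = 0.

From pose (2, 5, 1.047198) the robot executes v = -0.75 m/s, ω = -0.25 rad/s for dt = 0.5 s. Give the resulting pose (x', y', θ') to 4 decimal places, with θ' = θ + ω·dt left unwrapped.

θ' = 1.0472 + -0.25·0.5 = 0.9222
R = v/ω = -0.75/-0.25 = 3.0000
x' = 2 + 3.0000·(sin 0.9222 − sin 1.0472) = 1.7927
y' = 5 − 3.0000·(cos 0.9222 − cos 1.0472) = 4.6878

(1.7927, 4.6878, 0.9222)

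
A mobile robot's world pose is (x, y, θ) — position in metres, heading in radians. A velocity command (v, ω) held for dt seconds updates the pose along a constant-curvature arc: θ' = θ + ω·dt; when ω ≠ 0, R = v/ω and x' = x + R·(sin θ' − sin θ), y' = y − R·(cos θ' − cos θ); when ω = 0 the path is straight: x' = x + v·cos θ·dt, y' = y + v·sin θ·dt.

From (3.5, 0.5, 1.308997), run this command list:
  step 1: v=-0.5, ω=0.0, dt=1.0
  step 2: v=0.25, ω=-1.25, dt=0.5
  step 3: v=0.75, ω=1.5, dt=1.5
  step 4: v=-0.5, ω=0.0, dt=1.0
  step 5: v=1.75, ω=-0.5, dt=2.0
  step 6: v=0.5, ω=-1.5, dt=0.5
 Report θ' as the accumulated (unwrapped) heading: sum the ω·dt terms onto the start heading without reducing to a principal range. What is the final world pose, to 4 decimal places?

step 1: θ'=1.3090 (straight) → pose (3.3706, 0.0170, 1.3090)
step 2: θ'=0.6840 (R=-0.2000) → pose (3.4374, 0.1203, 0.6840)
step 3: θ'=2.9340 (R=0.5000) → pose (3.2245, 0.9971, 2.9340)
step 4: θ'=2.9340 (straight) → pose (3.7138, 0.8940, 2.9340)
step 5: θ'=1.9340 (R=-3.5000) → pose (1.1635, 3.0754, 1.9340)
step 6: θ'=1.1840 (R=-0.3333) → pose (1.1663, 3.3196, 1.1840)

(1.1663, 3.3196, 1.1840)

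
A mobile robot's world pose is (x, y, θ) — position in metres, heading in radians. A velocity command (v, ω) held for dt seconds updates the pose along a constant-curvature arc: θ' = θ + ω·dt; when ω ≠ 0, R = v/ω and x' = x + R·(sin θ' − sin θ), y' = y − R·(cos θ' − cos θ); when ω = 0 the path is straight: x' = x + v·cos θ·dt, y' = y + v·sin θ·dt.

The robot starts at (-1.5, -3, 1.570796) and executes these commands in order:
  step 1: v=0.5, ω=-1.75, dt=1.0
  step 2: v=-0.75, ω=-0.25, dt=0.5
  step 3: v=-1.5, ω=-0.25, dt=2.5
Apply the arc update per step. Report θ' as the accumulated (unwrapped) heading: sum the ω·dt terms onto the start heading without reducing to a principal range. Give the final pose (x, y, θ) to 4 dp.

step 1: θ'=-0.1792 (R=-0.2857) → pose (-1.1634, -2.7189, -0.1792)
step 2: θ'=-0.3042 (R=3.0000) → pose (-1.5272, -2.6292, -0.3042)
step 3: θ'=-0.9292 (R=6.0000) → pose (-4.5369, -0.4955, -0.9292)

(-4.5369, -0.4955, -0.9292)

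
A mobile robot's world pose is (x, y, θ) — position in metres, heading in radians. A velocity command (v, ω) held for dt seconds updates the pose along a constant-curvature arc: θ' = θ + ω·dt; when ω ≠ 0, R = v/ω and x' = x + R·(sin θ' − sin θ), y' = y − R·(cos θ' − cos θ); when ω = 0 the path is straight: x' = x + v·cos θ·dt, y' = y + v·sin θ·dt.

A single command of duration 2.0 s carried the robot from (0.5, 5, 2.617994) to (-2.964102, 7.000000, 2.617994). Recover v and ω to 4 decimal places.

Δθ = 2.617994 − 2.617994 = 0.000000
ω = Δθ/dt = 0.000000/2.0 = 0.0000
ω = 0 → v = (Δx·cos θ + Δy·sin θ)/dt = 2.0000

v = 2.0000, ω = 0.0000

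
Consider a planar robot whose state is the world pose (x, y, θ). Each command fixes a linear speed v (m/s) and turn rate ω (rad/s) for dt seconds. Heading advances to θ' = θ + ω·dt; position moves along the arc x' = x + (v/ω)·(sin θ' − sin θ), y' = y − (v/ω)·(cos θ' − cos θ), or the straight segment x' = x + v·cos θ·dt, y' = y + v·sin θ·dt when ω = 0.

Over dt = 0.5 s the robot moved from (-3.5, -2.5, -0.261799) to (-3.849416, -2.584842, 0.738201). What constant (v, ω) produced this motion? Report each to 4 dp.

Δθ = 0.738201 − -0.261799 = 1.000000
ω = Δθ/dt = 1.000000/0.5 = 2.0000
R = Δx/(sin θ' − sin θ) = -0.3750
v = R·ω = -0.3750·2.0000 = -0.7500

v = -0.7500, ω = 2.0000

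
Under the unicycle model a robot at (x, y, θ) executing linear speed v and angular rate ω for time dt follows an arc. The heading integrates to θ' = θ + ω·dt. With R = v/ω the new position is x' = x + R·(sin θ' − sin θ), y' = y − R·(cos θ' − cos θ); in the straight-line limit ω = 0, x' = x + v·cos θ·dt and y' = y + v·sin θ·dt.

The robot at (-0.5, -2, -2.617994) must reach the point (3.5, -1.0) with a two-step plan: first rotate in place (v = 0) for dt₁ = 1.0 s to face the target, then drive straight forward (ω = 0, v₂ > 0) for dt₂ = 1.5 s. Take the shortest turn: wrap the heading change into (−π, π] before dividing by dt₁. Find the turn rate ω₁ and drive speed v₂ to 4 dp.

heading to target = atan2(-1−-2, 3.5−-0.5) = 0.2450
Δθ = wrap(0.2450 − -2.6180) = 2.8630; ω₁ = Δθ/dt₁ = 2.8630
distance = √((3.5−-0.5)² + (-1−-2)²) = 4.1231; v₂ = distance/dt₂ = 2.7487

ω₁ = 2.8630, v₂ = 2.7487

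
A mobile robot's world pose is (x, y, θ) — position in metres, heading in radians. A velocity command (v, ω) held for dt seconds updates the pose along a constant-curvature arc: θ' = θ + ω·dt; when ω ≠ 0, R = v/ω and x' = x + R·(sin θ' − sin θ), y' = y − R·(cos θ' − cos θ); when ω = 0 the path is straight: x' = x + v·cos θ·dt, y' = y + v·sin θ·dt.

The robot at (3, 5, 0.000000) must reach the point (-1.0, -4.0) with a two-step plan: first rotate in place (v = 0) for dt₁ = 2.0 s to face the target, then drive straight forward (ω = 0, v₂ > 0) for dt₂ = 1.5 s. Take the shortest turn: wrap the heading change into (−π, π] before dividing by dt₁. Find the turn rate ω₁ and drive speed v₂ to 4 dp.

heading to target = atan2(-4−5, -1−3) = -1.9890
Δθ = wrap(-1.9890 − 0.0000) = -1.9890; ω₁ = Δθ/dt₁ = -0.9945
distance = √((-1−3)² + (-4−5)²) = 9.8489; v₂ = distance/dt₂ = 6.5659

ω₁ = -0.9945, v₂ = 6.5659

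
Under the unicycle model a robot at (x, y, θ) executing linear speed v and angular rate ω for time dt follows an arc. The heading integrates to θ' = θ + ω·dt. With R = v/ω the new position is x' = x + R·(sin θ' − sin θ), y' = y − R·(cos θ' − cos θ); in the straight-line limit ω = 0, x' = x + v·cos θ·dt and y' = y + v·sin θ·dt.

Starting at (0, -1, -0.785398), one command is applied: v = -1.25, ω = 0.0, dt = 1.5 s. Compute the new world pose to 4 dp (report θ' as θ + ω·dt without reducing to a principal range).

θ' = -0.7854 + 0.0·1.5 = -0.7854
ω = 0 → straight: x' = 0 + -1.25·cos(-0.7854)·1.5 = -1.3258
y' = -1 + -1.25·sin(-0.7854)·1.5 = 0.3258

(-1.3258, 0.3258, -0.7854)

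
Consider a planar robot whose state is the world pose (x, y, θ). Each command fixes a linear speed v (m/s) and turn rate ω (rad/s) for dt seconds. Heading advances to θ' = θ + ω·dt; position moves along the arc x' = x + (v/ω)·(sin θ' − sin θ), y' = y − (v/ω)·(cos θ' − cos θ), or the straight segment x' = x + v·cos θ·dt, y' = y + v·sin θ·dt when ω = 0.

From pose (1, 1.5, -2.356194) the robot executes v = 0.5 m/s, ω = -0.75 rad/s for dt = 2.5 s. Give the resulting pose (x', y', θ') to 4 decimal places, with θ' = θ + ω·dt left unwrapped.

θ' = -2.3562 + -0.75·2.5 = -4.2312
R = v/ω = 0.5/-0.75 = -0.6667
x' = 1 + -0.6667·(sin -4.2312 − sin -2.3562) = -0.0624
y' = 1.5 − -0.6667·(cos -4.2312 − cos -2.3562) = 1.6628

(-0.0624, 1.6628, -4.2312)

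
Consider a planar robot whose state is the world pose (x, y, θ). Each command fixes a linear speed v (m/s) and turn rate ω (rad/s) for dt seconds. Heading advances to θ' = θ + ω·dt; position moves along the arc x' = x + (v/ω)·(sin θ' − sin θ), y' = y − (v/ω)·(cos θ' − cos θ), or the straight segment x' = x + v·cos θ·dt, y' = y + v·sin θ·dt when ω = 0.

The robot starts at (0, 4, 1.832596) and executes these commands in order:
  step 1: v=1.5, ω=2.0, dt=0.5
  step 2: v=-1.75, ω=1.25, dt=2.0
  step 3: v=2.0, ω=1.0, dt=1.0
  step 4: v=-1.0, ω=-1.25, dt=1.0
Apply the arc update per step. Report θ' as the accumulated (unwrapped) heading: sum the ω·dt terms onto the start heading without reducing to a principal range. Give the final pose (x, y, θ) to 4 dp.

step 1: θ'=2.8326 (R=0.7500) → pose (-0.4964, 4.5204, 2.8326)
step 2: θ'=5.3326 (R=-1.4000) → pose (1.0686, 6.6677, 5.3326)
step 3: θ'=6.3326 (R=2.0000) → pose (2.7949, 5.8326, 6.3326)
step 4: θ'=5.0826 (R=0.8000) → pose (2.0096, 6.3422, 5.0826)

(2.0096, 6.3422, 5.0826)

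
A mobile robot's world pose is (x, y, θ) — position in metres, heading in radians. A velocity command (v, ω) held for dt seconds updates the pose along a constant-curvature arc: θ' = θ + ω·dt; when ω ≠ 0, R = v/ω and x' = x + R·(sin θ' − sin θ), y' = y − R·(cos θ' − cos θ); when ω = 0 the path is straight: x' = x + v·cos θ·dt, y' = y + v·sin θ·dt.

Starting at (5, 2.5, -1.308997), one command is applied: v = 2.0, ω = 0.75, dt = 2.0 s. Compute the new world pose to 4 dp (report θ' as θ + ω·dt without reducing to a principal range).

θ' = -1.3090 + 0.75·2.0 = 0.1910
R = v/ω = 2.0/0.75 = 2.6667
x' = 5 + 2.6667·(sin 0.1910 − sin -1.3090) = 8.0821
y' = 2.5 − 2.6667·(cos 0.1910 − cos -1.3090) = 0.5720

(8.0821, 0.5720, 0.1910)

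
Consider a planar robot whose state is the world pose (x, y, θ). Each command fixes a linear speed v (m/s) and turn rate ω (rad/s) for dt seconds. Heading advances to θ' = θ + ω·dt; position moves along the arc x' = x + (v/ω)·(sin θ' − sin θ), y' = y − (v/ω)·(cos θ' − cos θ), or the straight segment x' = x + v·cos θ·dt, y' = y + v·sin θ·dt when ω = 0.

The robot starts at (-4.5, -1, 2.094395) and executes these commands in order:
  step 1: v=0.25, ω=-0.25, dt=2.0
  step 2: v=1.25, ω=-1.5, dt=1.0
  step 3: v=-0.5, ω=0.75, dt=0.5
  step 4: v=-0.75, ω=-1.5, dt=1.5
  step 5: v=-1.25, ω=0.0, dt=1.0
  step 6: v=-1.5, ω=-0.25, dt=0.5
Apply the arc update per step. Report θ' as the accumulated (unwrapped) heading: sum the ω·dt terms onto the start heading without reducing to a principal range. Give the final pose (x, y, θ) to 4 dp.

step 1: θ'=1.5944 (R=-1.0000) → pose (-4.6337, -0.5236, 1.5944)
step 2: θ'=0.0944 (R=-0.8333) → pose (-3.8791, 0.3257, 0.0944)
step 3: θ'=0.4694 (R=-0.6667) → pose (-4.1179, 0.2566, 0.4694)
step 4: θ'=-1.7806 (R=0.5000) → pose (-4.8331, 0.8066, -1.7806)
step 5: θ'=-1.7806 (straight) → pose (-4.5727, 2.0292, -1.7806)
step 6: θ'=-1.9056 (R=6.0000) → pose (-4.3712, 2.7511, -1.9056)

(-4.3712, 2.7511, -1.9056)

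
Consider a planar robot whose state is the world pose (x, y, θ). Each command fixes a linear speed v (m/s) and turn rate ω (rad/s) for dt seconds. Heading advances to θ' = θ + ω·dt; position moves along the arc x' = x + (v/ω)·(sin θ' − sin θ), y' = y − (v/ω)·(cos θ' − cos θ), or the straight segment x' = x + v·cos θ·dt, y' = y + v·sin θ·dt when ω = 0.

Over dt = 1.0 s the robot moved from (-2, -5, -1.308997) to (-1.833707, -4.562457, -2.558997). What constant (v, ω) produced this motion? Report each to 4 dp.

v = -0.5000, ω = -1.2500

Δθ = -2.558997 − -1.308997 = -1.250000
ω = Δθ/dt = -1.250000/1.0 = -1.2500
R = −Δy/(cos θ' − cos θ) = 0.4000
v = R·ω = 0.4000·-1.2500 = -0.5000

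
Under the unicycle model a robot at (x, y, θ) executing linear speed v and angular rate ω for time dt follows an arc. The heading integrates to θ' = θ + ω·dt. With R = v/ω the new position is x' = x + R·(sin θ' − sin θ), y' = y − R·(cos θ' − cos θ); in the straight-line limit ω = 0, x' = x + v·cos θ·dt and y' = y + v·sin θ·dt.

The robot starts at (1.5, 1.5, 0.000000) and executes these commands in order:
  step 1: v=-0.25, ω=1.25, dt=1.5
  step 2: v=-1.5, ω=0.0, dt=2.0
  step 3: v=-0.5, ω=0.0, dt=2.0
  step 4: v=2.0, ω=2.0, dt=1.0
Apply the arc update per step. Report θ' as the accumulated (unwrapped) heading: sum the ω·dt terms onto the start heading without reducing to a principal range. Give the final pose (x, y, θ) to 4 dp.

step 1: θ'=1.8750 (R=-0.2000) → pose (1.3092, 1.2401, 1.8750)
step 2: θ'=1.8750 (straight) → pose (2.2078, -1.6222, 1.8750)
step 3: θ'=1.8750 (straight) → pose (2.5073, -2.5762, 1.8750)
step 4: θ'=3.8750 (R=1.0000) → pose (0.8838, -2.1329, 3.8750)

(0.8838, -2.1329, 3.8750)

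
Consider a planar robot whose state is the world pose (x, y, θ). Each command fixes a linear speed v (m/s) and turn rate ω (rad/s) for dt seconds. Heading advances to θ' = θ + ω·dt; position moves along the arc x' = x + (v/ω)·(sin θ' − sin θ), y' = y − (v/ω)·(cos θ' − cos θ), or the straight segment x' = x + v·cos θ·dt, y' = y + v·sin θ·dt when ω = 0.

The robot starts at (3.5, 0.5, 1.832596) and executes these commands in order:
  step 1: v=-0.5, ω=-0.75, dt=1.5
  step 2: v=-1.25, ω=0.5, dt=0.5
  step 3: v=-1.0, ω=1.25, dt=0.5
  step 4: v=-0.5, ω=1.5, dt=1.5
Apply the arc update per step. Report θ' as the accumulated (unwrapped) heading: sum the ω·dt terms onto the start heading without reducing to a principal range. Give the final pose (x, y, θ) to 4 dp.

(3.2699, -1.3630, 3.8326)

step 1: θ'=0.7076 (R=0.6667) → pose (3.2894, -0.1792, 0.7076)
step 2: θ'=0.9576 (R=-2.5000) → pose (2.8699, -0.6403, 0.9576)
step 3: θ'=1.5826 (R=-0.8000) → pose (2.7242, -1.1101, 1.5826)
step 4: θ'=3.8326 (R=-0.3333) → pose (3.2699, -1.3630, 3.8326)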